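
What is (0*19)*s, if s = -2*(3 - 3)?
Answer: 0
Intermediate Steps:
s = 0 (s = -2*0 = 0)
(0*19)*s = (0*19)*0 = 0*0 = 0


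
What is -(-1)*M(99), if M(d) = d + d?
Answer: 198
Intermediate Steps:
M(d) = 2*d
-(-1)*M(99) = -(-1)*2*99 = -(-1)*198 = -1*(-198) = 198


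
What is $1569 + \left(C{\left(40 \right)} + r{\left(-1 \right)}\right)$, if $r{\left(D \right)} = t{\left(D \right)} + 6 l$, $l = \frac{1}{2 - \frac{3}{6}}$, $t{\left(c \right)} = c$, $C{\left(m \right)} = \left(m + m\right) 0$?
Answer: $1572$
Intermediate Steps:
$C{\left(m \right)} = 0$ ($C{\left(m \right)} = 2 m 0 = 0$)
$l = \frac{2}{3}$ ($l = \frac{1}{2 - \frac{1}{2}} = \frac{1}{\frac{3}{2}} = \frac{2}{3} \approx 0.66667$)
$r{\left(D \right)} = 4 + D$ ($r{\left(D \right)} = D + 6 \cdot \frac{2}{3} = D + 4 = 4 + D$)
$1569 + \left(C{\left(40 \right)} + r{\left(-1 \right)}\right) = 1569 + \left(0 + \left(4 - 1\right)\right) = 1569 + \left(0 + 3\right) = 1569 + 3 = 1572$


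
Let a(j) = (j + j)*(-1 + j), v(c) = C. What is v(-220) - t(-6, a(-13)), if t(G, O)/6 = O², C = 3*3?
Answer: -794967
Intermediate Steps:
C = 9
v(c) = 9
a(j) = 2*j*(-1 + j) (a(j) = (2*j)*(-1 + j) = 2*j*(-1 + j))
t(G, O) = 6*O²
v(-220) - t(-6, a(-13)) = 9 - 6*(2*(-13)*(-1 - 13))² = 9 - 6*(2*(-13)*(-14))² = 9 - 6*364² = 9 - 6*132496 = 9 - 1*794976 = 9 - 794976 = -794967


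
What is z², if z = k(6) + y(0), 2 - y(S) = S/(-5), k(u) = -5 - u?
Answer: 81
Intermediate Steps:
y(S) = 2 + S/5 (y(S) = 2 - S/(-5) = 2 - S*(-1)/5 = 2 - (-1)*S/5 = 2 + S/5)
z = -9 (z = (-5 - 1*6) + (2 + (⅕)*0) = (-5 - 6) + (2 + 0) = -11 + 2 = -9)
z² = (-9)² = 81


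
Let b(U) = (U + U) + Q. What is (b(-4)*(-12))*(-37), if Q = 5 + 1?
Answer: -888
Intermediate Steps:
Q = 6
b(U) = 6 + 2*U (b(U) = (U + U) + 6 = 2*U + 6 = 6 + 2*U)
(b(-4)*(-12))*(-37) = ((6 + 2*(-4))*(-12))*(-37) = ((6 - 8)*(-12))*(-37) = -2*(-12)*(-37) = 24*(-37) = -888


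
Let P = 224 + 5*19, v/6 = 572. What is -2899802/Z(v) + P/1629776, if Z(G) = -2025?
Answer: 4726028350327/3300296400 ≈ 1432.0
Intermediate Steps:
v = 3432 (v = 6*572 = 3432)
P = 319 (P = 224 + 95 = 319)
-2899802/Z(v) + P/1629776 = -2899802/(-2025) + 319/1629776 = -2899802*(-1/2025) + 319*(1/1629776) = 2899802/2025 + 319/1629776 = 4726028350327/3300296400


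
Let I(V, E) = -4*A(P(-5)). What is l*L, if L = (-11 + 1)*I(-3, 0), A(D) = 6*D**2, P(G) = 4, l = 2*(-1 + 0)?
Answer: -7680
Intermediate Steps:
l = -2 (l = 2*(-1) = -2)
I(V, E) = -384 (I(V, E) = -24*4**2 = -24*16 = -4*96 = -384)
L = 3840 (L = (-11 + 1)*(-384) = -10*(-384) = 3840)
l*L = -2*3840 = -7680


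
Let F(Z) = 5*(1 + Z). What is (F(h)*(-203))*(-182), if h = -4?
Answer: -554190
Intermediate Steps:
F(Z) = 5 + 5*Z
(F(h)*(-203))*(-182) = ((5 + 5*(-4))*(-203))*(-182) = ((5 - 20)*(-203))*(-182) = -15*(-203)*(-182) = 3045*(-182) = -554190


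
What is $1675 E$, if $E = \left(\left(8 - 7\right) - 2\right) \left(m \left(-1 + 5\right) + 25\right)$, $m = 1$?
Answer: $-48575$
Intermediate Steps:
$E = -29$ ($E = \left(\left(8 - 7\right) - 2\right) \left(1 \left(-1 + 5\right) + 25\right) = \left(1 - 2\right) \left(1 \cdot 4 + 25\right) = - (4 + 25) = \left(-1\right) 29 = -29$)
$1675 E = 1675 \left(-29\right) = -48575$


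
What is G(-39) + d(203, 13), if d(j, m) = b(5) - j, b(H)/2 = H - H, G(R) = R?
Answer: -242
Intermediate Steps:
b(H) = 0 (b(H) = 2*(H - H) = 2*0 = 0)
d(j, m) = -j (d(j, m) = 0 - j = -j)
G(-39) + d(203, 13) = -39 - 1*203 = -39 - 203 = -242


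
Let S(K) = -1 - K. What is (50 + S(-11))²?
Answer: 3600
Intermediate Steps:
(50 + S(-11))² = (50 + (-1 - 1*(-11)))² = (50 + (-1 + 11))² = (50 + 10)² = 60² = 3600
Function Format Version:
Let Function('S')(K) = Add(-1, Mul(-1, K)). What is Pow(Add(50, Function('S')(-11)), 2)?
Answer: 3600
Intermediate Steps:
Pow(Add(50, Function('S')(-11)), 2) = Pow(Add(50, Add(-1, Mul(-1, -11))), 2) = Pow(Add(50, Add(-1, 11)), 2) = Pow(Add(50, 10), 2) = Pow(60, 2) = 3600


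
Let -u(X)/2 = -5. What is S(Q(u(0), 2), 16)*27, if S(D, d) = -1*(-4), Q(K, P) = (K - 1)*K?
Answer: 108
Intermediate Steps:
u(X) = 10 (u(X) = -2*(-5) = 10)
Q(K, P) = K*(-1 + K) (Q(K, P) = (-1 + K)*K = K*(-1 + K))
S(D, d) = 4
S(Q(u(0), 2), 16)*27 = 4*27 = 108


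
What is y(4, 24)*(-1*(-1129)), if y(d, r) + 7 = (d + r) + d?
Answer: 28225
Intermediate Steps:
y(d, r) = -7 + r + 2*d (y(d, r) = -7 + ((d + r) + d) = -7 + (r + 2*d) = -7 + r + 2*d)
y(4, 24)*(-1*(-1129)) = (-7 + 24 + 2*4)*(-1*(-1129)) = (-7 + 24 + 8)*1129 = 25*1129 = 28225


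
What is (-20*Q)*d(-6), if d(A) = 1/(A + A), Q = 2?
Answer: 10/3 ≈ 3.3333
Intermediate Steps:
d(A) = 1/(2*A)
(-20*Q)*d(-6) = (-20*2)*((1/2)/(-6)) = -20*(-1)/6 = -40*(-1/12) = 10/3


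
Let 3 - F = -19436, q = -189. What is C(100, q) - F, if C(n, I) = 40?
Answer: -19399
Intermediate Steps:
F = 19439 (F = 3 - 1*(-19436) = 3 + 19436 = 19439)
C(100, q) - F = 40 - 1*19439 = 40 - 19439 = -19399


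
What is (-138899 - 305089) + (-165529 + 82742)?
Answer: -526775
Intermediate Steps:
(-138899 - 305089) + (-165529 + 82742) = -443988 - 82787 = -526775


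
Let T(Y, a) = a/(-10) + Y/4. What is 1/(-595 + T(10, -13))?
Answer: -5/2956 ≈ -0.0016915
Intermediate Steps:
T(Y, a) = -a/10 + Y/4 (T(Y, a) = a*(-⅒) + Y*(¼) = -a/10 + Y/4)
1/(-595 + T(10, -13)) = 1/(-595 + (-⅒*(-13) + (¼)*10)) = 1/(-595 + (13/10 + 5/2)) = 1/(-595 + 19/5) = 1/(-2956/5) = -5/2956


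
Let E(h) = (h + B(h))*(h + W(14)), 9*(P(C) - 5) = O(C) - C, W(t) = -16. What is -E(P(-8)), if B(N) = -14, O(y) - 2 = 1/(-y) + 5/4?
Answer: -390457/5184 ≈ -75.320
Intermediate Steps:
O(y) = 13/4 - 1/y (O(y) = 2 + (1/(-y) + 5/4) = 2 + (1*(-1/y) + 5*(¼)) = 2 + (-1/y + 5/4) = 2 + (5/4 - 1/y) = 13/4 - 1/y)
P(C) = 193/36 - C/9 - 1/(9*C) (P(C) = 5 + ((13/4 - 1/C) - C)/9 = 5 + (13/4 - C - 1/C)/9 = 5 + (13/36 - C/9 - 1/(9*C)) = 193/36 - C/9 - 1/(9*C))
E(h) = (-16 + h)*(-14 + h) (E(h) = (h - 14)*(h - 16) = (-14 + h)*(-16 + h) = (-16 + h)*(-14 + h))
-E(P(-8)) = -(224 + (193/36 - ⅑*(-8) - ⅑/(-8))² - 30*(193/36 - ⅑*(-8) - ⅑/(-8))) = -(224 + (193/36 + 8/9 - ⅑*(-⅛))² - 30*(193/36 + 8/9 - ⅑*(-⅛))) = -(224 + (193/36 + 8/9 + 1/72)² - 30*(193/36 + 8/9 + 1/72)) = -(224 + (451/72)² - 30*451/72) = -(224 + 203401/5184 - 2255/12) = -1*390457/5184 = -390457/5184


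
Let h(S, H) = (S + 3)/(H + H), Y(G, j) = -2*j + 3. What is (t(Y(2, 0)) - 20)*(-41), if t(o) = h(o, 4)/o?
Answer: 3239/4 ≈ 809.75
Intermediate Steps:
Y(G, j) = 3 - 2*j
h(S, H) = (3 + S)/(2*H) (h(S, H) = (3 + S)/((2*H)) = (3 + S)*(1/(2*H)) = (3 + S)/(2*H))
t(o) = (3/8 + o/8)/o (t(o) = ((½)*(3 + o)/4)/o = ((½)*(¼)*(3 + o))/o = (3/8 + o/8)/o)
(t(Y(2, 0)) - 20)*(-41) = ((3 + (3 - 2*0))/(8*(3 - 2*0)) - 20)*(-41) = ((3 + (3 + 0))/(8*(3 + 0)) - 20)*(-41) = ((⅛)*(3 + 3)/3 - 20)*(-41) = ((⅛)*(⅓)*6 - 20)*(-41) = (¼ - 20)*(-41) = -79/4*(-41) = 3239/4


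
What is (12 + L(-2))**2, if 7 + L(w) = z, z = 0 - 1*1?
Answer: 16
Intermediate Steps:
z = -1 (z = 0 - 1 = -1)
L(w) = -8 (L(w) = -7 - 1 = -8)
(12 + L(-2))**2 = (12 - 8)**2 = 4**2 = 16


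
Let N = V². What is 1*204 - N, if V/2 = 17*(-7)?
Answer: -56440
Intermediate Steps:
V = -238 (V = 2*(17*(-7)) = 2*(-119) = -238)
N = 56644 (N = (-238)² = 56644)
1*204 - N = 1*204 - 1*56644 = 204 - 56644 = -56440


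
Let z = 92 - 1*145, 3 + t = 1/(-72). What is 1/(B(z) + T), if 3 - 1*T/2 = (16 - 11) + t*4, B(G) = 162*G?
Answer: -9/77093 ≈ -0.00011674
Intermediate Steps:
t = -217/72 (t = -3 + 1/(-72) = -3 - 1/72 = -217/72 ≈ -3.0139)
z = -53 (z = 92 - 145 = -53)
T = 181/9 (T = 6 - 2*((16 - 11) - 217/72*4) = 6 - 2*(5 - 217/18) = 6 - 2*(-127/18) = 6 + 127/9 = 181/9 ≈ 20.111)
1/(B(z) + T) = 1/(162*(-53) + 181/9) = 1/(-8586 + 181/9) = 1/(-77093/9) = -9/77093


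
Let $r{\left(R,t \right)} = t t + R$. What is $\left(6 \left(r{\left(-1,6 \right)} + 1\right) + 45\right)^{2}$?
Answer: $68121$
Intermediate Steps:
$r{\left(R,t \right)} = R + t^{2}$ ($r{\left(R,t \right)} = t^{2} + R = R + t^{2}$)
$\left(6 \left(r{\left(-1,6 \right)} + 1\right) + 45\right)^{2} = \left(6 \left(\left(-1 + 6^{2}\right) + 1\right) + 45\right)^{2} = \left(6 \left(\left(-1 + 36\right) + 1\right) + 45\right)^{2} = \left(6 \left(35 + 1\right) + 45\right)^{2} = \left(6 \cdot 36 + 45\right)^{2} = \left(216 + 45\right)^{2} = 261^{2} = 68121$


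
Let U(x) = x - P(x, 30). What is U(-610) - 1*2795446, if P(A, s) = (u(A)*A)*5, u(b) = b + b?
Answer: -6517056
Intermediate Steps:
u(b) = 2*b
P(A, s) = 10*A**2 (P(A, s) = ((2*A)*A)*5 = (2*A**2)*5 = 10*A**2)
U(x) = x - 10*x**2
U(-610) - 1*2795446 = -610*(1 - 10*(-610)) - 1*2795446 = -610*(1 + 6100) - 2795446 = -610*6101 - 2795446 = -3721610 - 2795446 = -6517056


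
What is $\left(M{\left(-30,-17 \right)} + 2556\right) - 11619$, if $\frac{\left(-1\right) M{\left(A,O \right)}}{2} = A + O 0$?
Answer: $-9003$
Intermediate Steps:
$M{\left(A,O \right)} = - 2 A$ ($M{\left(A,O \right)} = - 2 \left(A + O 0\right) = - 2 \left(A + 0\right) = - 2 A$)
$\left(M{\left(-30,-17 \right)} + 2556\right) - 11619 = \left(\left(-2\right) \left(-30\right) + 2556\right) - 11619 = \left(60 + 2556\right) - 11619 = 2616 - 11619 = -9003$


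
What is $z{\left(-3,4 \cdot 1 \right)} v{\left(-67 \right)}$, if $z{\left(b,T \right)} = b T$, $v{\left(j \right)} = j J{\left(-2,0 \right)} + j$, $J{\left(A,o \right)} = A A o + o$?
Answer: $804$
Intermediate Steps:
$J{\left(A,o \right)} = o + o A^{2}$ ($J{\left(A,o \right)} = A^{2} o + o = o A^{2} + o = o + o A^{2}$)
$v{\left(j \right)} = j$ ($v{\left(j \right)} = j 0 \left(1 + \left(-2\right)^{2}\right) + j = j 0 \left(1 + 4\right) + j = j 0 \cdot 5 + j = j 0 + j = 0 + j = j$)
$z{\left(b,T \right)} = T b$
$z{\left(-3,4 \cdot 1 \right)} v{\left(-67 \right)} = 4 \cdot 1 \left(-3\right) \left(-67\right) = 4 \left(-3\right) \left(-67\right) = \left(-12\right) \left(-67\right) = 804$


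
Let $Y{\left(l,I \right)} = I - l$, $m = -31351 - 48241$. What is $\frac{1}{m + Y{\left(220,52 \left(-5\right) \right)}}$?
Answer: $- \frac{1}{80072} \approx -1.2489 \cdot 10^{-5}$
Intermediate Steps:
$m = -79592$
$\frac{1}{m + Y{\left(220,52 \left(-5\right) \right)}} = \frac{1}{-79592 + \left(52 \left(-5\right) - 220\right)} = \frac{1}{-79592 - 480} = \frac{1}{-80072} = - \frac{1}{80072}$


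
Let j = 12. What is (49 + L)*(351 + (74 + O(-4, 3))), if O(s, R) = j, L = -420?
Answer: -162127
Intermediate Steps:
O(s, R) = 12
(49 + L)*(351 + (74 + O(-4, 3))) = (49 - 420)*(351 + (74 + 12)) = -371*(351 + 86) = -371*437 = -162127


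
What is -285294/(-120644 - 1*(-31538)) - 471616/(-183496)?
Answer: 1966127565/340637387 ≈ 5.7719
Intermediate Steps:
-285294/(-120644 - 1*(-31538)) - 471616/(-183496) = -285294/(-120644 + 31538) - 471616*(-1/183496) = -285294/(-89106) + 58952/22937 = -285294*(-1/89106) + 58952/22937 = 47549/14851 + 58952/22937 = 1966127565/340637387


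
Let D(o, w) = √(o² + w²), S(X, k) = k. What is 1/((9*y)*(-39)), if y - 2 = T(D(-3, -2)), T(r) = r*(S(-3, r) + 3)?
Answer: -5/12636 + √13/12636 ≈ -0.00011036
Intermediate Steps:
T(r) = r*(3 + r) (T(r) = r*(r + 3) = r*(3 + r))
y = 2 + √13*(3 + √13) (y = 2 + √((-3)² + (-2)²)*(3 + √((-3)² + (-2)²)) = 2 + √(9 + 4)*(3 + √(9 + 4)) = 2 + √13*(3 + √13) ≈ 25.817)
1/((9*y)*(-39)) = 1/((9*(15 + 3*√13))*(-39)) = 1/((135 + 27*√13)*(-39)) = 1/(-5265 - 1053*√13)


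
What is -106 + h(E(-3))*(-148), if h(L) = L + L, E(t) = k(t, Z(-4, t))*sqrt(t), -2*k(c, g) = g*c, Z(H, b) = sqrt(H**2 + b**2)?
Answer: -106 - 2220*I*sqrt(3) ≈ -106.0 - 3845.2*I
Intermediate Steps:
k(c, g) = -c*g/2 (k(c, g) = -g*c/2 = -c*g/2)
E(t) = -t**(3/2)*sqrt(16 + t**2)/2 (E(t) = (-t*sqrt((-4)**2 + t**2)/2)*sqrt(t) = (-t*sqrt(16 + t**2)/2)*sqrt(t) = -t**(3/2)*sqrt(16 + t**2)/2)
h(L) = 2*L
-106 + h(E(-3))*(-148) = -106 + (2*(-(-3)**(3/2)*sqrt(16 + (-3)**2)/2))*(-148) = -106 + (2*(-(-3*I*sqrt(3))*sqrt(16 + 9)/2))*(-148) = -106 + (2*(-(-3*I*sqrt(3))*sqrt(25)/2))*(-148) = -106 + (2*(-1/2*(-3*I*sqrt(3))*5))*(-148) = -106 + (2*(15*I*sqrt(3)/2))*(-148) = -106 + (15*I*sqrt(3))*(-148) = -106 - 2220*I*sqrt(3)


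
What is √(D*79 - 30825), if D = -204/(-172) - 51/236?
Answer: I*√791631534111/5074 ≈ 175.35*I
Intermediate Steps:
D = 9843/10148 (D = -204*(-1/172) - 51*1/236 = 51/43 - 51/236 = 9843/10148 ≈ 0.96994)
√(D*79 - 30825) = √((9843/10148)*79 - 30825) = √(777597/10148 - 30825) = √(-312034503/10148) = I*√791631534111/5074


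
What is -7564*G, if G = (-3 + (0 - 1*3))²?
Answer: -272304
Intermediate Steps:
G = 36 (G = (-3 + (0 - 3))² = (-3 - 3)² = (-6)² = 36)
-7564*G = -7564*36 = -272304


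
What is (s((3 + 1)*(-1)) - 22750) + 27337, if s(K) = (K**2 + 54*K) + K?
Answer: 4383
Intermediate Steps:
s(K) = K**2 + 55*K
(s((3 + 1)*(-1)) - 22750) + 27337 = (((3 + 1)*(-1))*(55 + (3 + 1)*(-1)) - 22750) + 27337 = ((4*(-1))*(55 + 4*(-1)) - 22750) + 27337 = (-4*(55 - 4) - 22750) + 27337 = (-4*51 - 22750) + 27337 = (-204 - 22750) + 27337 = -22954 + 27337 = 4383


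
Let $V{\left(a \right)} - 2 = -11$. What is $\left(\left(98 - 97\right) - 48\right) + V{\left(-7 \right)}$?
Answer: $-56$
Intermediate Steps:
$V{\left(a \right)} = -9$ ($V{\left(a \right)} = 2 - 11 = -9$)
$\left(\left(98 - 97\right) - 48\right) + V{\left(-7 \right)} = \left(\left(98 - 97\right) - 48\right) - 9 = \left(1 - 48\right) - 9 = -47 - 9 = -56$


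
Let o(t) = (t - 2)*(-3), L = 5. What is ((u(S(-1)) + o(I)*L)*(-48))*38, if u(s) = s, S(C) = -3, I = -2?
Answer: -103968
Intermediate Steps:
o(t) = 6 - 3*t (o(t) = (-2 + t)*(-3) = 6 - 3*t)
((u(S(-1)) + o(I)*L)*(-48))*38 = ((-3 + (6 - 3*(-2))*5)*(-48))*38 = ((-3 + (6 + 6)*5)*(-48))*38 = ((-3 + 12*5)*(-48))*38 = ((-3 + 60)*(-48))*38 = (57*(-48))*38 = -2736*38 = -103968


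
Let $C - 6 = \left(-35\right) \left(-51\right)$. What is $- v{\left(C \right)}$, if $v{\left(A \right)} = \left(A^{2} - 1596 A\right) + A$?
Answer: $-351036$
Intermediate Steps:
$C = 1791$ ($C = 6 - -1785 = 6 + 1785 = 1791$)
$v{\left(A \right)} = A^{2} - 1595 A$
$- v{\left(C \right)} = - 1791 \left(-1595 + 1791\right) = - 1791 \cdot 196 = \left(-1\right) 351036 = -351036$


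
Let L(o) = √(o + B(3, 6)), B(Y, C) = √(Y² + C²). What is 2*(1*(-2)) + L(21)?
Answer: -4 + √(21 + 3*√5) ≈ 1.2639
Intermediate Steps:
B(Y, C) = √(C² + Y²)
L(o) = √(o + 3*√5) (L(o) = √(o + √(6² + 3²)) = √(o + √(36 + 9)) = √(o + √45) = √(o + 3*√5))
2*(1*(-2)) + L(21) = 2*(1*(-2)) + √(21 + 3*√5) = 2*(-2) + √(21 + 3*√5) = -4 + √(21 + 3*√5)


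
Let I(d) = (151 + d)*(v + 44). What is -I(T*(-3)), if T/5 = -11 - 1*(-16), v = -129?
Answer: 6460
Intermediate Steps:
T = 25 (T = 5*(-11 - 1*(-16)) = 5*(-11 + 16) = 5*5 = 25)
I(d) = -12835 - 85*d (I(d) = (151 + d)*(-129 + 44) = (151 + d)*(-85) = -12835 - 85*d)
-I(T*(-3)) = -(-12835 - 2125*(-3)) = -(-12835 - 85*(-75)) = -(-12835 + 6375) = -1*(-6460) = 6460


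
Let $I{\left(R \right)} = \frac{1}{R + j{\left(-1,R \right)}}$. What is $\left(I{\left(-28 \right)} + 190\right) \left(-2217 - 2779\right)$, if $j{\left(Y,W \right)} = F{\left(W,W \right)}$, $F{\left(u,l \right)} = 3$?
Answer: $- \frac{23726004}{25} \approx -9.4904 \cdot 10^{5}$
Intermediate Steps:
$j{\left(Y,W \right)} = 3$
$I{\left(R \right)} = \frac{1}{3 + R}$ ($I{\left(R \right)} = \frac{1}{R + 3} = \frac{1}{3 + R}$)
$\left(I{\left(-28 \right)} + 190\right) \left(-2217 - 2779\right) = \left(\frac{1}{3 - 28} + 190\right) \left(-2217 - 2779\right) = \left(\frac{1}{-25} + 190\right) \left(-4996\right) = \left(- \frac{1}{25} + 190\right) \left(-4996\right) = \frac{4749}{25} \left(-4996\right) = - \frac{23726004}{25}$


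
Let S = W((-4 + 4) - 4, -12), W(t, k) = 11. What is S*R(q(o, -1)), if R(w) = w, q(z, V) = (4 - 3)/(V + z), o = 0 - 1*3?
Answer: -11/4 ≈ -2.7500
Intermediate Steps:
o = -3 (o = 0 - 3 = -3)
q(z, V) = 1/(V + z)
S = 11
S*R(q(o, -1)) = 11/(-1 - 3) = 11/(-4) = 11*(-¼) = -11/4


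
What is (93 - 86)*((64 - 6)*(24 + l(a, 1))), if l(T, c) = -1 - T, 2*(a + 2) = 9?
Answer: 8323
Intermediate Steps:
a = 5/2 (a = -2 + (½)*9 = -2 + 9/2 = 5/2 ≈ 2.5000)
(93 - 86)*((64 - 6)*(24 + l(a, 1))) = (93 - 86)*((64 - 6)*(24 + (-1 - 1*5/2))) = 7*(58*(24 + (-1 - 5/2))) = 7*(58*(24 - 7/2)) = 7*(58*(41/2)) = 7*1189 = 8323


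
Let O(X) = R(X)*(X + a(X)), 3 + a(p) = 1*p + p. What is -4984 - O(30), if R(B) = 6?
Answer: -5506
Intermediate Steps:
a(p) = -3 + 2*p (a(p) = -3 + (1*p + p) = -3 + (p + p) = -3 + 2*p)
O(X) = -18 + 18*X (O(X) = 6*(X + (-3 + 2*X)) = 6*(-3 + 3*X) = -18 + 18*X)
-4984 - O(30) = -4984 - (-18 + 18*30) = -4984 - (-18 + 540) = -4984 - 1*522 = -4984 - 522 = -5506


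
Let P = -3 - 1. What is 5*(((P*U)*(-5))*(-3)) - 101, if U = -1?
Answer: 199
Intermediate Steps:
P = -4
5*(((P*U)*(-5))*(-3)) - 101 = 5*((-4*(-1)*(-5))*(-3)) - 101 = 5*((4*(-5))*(-3)) - 101 = 5*(-20*(-3)) - 101 = 5*60 - 101 = 300 - 101 = 199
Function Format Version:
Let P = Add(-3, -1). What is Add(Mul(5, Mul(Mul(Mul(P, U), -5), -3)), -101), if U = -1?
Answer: 199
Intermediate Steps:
P = -4
Add(Mul(5, Mul(Mul(Mul(P, U), -5), -3)), -101) = Add(Mul(5, Mul(Mul(Mul(-4, -1), -5), -3)), -101) = Add(Mul(5, Mul(Mul(4, -5), -3)), -101) = Add(Mul(5, Mul(-20, -3)), -101) = Add(Mul(5, 60), -101) = Add(300, -101) = 199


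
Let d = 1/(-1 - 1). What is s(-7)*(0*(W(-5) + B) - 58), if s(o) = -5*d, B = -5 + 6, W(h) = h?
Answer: -145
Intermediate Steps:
B = 1
d = -½ (d = 1/(-2) = -½ ≈ -0.50000)
s(o) = 5/2 (s(o) = -5*(-½) = 5/2)
s(-7)*(0*(W(-5) + B) - 58) = 5*(0*(-5 + 1) - 58)/2 = 5*(0*(-4) - 58)/2 = 5*(0 - 58)/2 = (5/2)*(-58) = -145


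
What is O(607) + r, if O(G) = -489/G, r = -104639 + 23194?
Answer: -49437604/607 ≈ -81446.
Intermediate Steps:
r = -81445
O(607) + r = -489/607 - 81445 = -49437604/607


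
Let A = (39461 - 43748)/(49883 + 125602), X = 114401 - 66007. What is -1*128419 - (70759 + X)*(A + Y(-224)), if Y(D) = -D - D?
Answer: -3129836521048/58495 ≈ -5.3506e+7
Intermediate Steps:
Y(D) = -2*D
X = 48394
A = -1429/58495 (A = -4287/175485 = -4287*1/175485 = -1429/58495 ≈ -0.024429)
-1*128419 - (70759 + X)*(A + Y(-224)) = -1*128419 - (70759 + 48394)*(-1429/58495 - 2*(-224)) = -128419 - 119153*(-1429/58495 + 448) = -128419 - 119153*26204331/58495 = -128419 - 1*3122324651643/58495 = -128419 - 3122324651643/58495 = -3129836521048/58495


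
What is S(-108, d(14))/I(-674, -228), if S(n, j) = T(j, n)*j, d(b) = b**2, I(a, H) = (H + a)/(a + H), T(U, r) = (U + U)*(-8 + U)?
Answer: 14444416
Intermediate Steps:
T(U, r) = 2*U*(-8 + U) (T(U, r) = (2*U)*(-8 + U) = 2*U*(-8 + U))
I(a, H) = 1 (I(a, H) = (H + a)/(H + a) = 1)
S(n, j) = 2*j**2*(-8 + j) (S(n, j) = (2*j*(-8 + j))*j = 2*j**2*(-8 + j))
S(-108, d(14))/I(-674, -228) = (2*(14**2)**2*(-8 + 14**2))/1 = (2*196**2*(-8 + 196))*1 = (2*38416*188)*1 = 14444416*1 = 14444416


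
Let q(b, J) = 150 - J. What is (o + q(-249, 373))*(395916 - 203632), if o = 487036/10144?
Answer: -21332419599/634 ≈ -3.3647e+7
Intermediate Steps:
o = 121759/2536 (o = 487036*(1/10144) = 121759/2536 ≈ 48.012)
(o + q(-249, 373))*(395916 - 203632) = (121759/2536 + (150 - 1*373))*(395916 - 203632) = (121759/2536 + (150 - 373))*192284 = (121759/2536 - 223)*192284 = -443769/2536*192284 = -21332419599/634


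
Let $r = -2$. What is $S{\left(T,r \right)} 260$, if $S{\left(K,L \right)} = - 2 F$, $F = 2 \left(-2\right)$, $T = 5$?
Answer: $2080$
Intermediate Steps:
$F = -4$
$S{\left(K,L \right)} = 8$ ($S{\left(K,L \right)} = \left(-2\right) \left(-4\right) = 8$)
$S{\left(T,r \right)} 260 = 8 \cdot 260 = 2080$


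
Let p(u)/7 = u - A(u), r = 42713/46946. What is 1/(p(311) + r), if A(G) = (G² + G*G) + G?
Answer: -46946/63569254211 ≈ -7.3850e-7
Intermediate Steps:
r = 42713/46946 (r = 42713*(1/46946) = 42713/46946 ≈ 0.90983)
A(G) = G + 2*G² (A(G) = (G² + G²) + G = 2*G² + G = G + 2*G²)
p(u) = 7*u - 7*u*(1 + 2*u) (p(u) = 7*(u - u*(1 + 2*u)) = 7*u - 7*u*(1 + 2*u))
1/(p(311) + r) = 1/(-14*311² + 42713/46946) = 1/(-14*96721 + 42713/46946) = 1/(-1354094 + 42713/46946) = 1/(-63569254211/46946) = -46946/63569254211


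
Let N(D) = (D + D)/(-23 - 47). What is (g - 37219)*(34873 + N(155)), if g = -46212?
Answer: -20363838480/7 ≈ -2.9091e+9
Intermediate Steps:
N(D) = -D/35 (N(D) = (2*D)/(-70) = (2*D)*(-1/70) = -D/35)
(g - 37219)*(34873 + N(155)) = (-46212 - 37219)*(34873 - 1/35*155) = -83431*(34873 - 31/7) = -83431*244080/7 = -20363838480/7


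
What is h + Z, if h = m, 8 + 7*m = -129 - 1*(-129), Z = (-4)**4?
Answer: 1784/7 ≈ 254.86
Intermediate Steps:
Z = 256
m = -8/7 (m = -8/7 + (-129 - 1*(-129))/7 = -8/7 + (-129 + 129)/7 = -8/7 + (1/7)*0 = -8/7 + 0 = -8/7 ≈ -1.1429)
h = -8/7 ≈ -1.1429
h + Z = -8/7 + 256 = 1784/7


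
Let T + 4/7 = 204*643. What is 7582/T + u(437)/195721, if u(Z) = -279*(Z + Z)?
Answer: -106755850423/89855511100 ≈ -1.1881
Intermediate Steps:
T = 918200/7 (T = -4/7 + 204*643 = -4/7 + 131172 = 918200/7 ≈ 1.3117e+5)
u(Z) = -558*Z
7582/T + u(437)/195721 = 7582/(918200/7) - 558*437/195721 = 7582*(7/918200) - 243846*1/195721 = 26537/459100 - 243846/195721 = -106755850423/89855511100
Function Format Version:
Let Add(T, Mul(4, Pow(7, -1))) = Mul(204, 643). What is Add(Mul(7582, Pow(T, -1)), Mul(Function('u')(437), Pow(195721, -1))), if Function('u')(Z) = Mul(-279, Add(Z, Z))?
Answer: Rational(-106755850423, 89855511100) ≈ -1.1881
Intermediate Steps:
T = Rational(918200, 7) (T = Add(Rational(-4, 7), Mul(204, 643)) = Add(Rational(-4, 7), 131172) = Rational(918200, 7) ≈ 1.3117e+5)
Function('u')(Z) = Mul(-558, Z) (Function('u')(Z) = Mul(-279, Mul(2, Z)) = Mul(-558, Z))
Add(Mul(7582, Pow(T, -1)), Mul(Function('u')(437), Pow(195721, -1))) = Add(Mul(7582, Pow(Rational(918200, 7), -1)), Mul(Mul(-558, 437), Pow(195721, -1))) = Add(Mul(7582, Rational(7, 918200)), Mul(-243846, Rational(1, 195721))) = Add(Rational(26537, 459100), Rational(-243846, 195721)) = Rational(-106755850423, 89855511100)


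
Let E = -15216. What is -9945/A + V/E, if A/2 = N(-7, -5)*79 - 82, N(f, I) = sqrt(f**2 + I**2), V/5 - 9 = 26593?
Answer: -3336921451/346247688 - 157131*sqrt(74)/182044 ≈ -17.062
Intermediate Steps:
V = 133010 (V = 45 + 5*26593 = 45 + 132965 = 133010)
N(f, I) = sqrt(I**2 + f**2)
A = -164 + 158*sqrt(74) (A = 2*(sqrt((-5)**2 + (-7)**2)*79 - 82) = 2*(sqrt(25 + 49)*79 - 82) = 2*(sqrt(74)*79 - 82) = 2*(79*sqrt(74) - 82) = 2*(-82 + 79*sqrt(74)) = -164 + 158*sqrt(74) ≈ 1195.2)
-9945/A + V/E = -9945/(-164 + 158*sqrt(74)) + 133010/(-15216) = -9945/(-164 + 158*sqrt(74)) + 133010*(-1/15216) = -9945/(-164 + 158*sqrt(74)) - 66505/7608 = -66505/7608 - 9945/(-164 + 158*sqrt(74))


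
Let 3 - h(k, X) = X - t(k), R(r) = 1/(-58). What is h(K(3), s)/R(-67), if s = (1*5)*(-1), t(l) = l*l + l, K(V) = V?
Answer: -1160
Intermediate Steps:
t(l) = l + l**2 (t(l) = l**2 + l = l + l**2)
R(r) = -1/58
s = -5 (s = 5*(-1) = -5)
h(k, X) = 3 - X + k*(1 + k) (h(k, X) = 3 - (X - k*(1 + k)) = 3 + (-X + k*(1 + k)) = 3 - X + k*(1 + k))
h(K(3), s)/R(-67) = (3 - 1*(-5) + 3*(1 + 3))/(-1/58) = (3 + 5 + 3*4)*(-58) = (3 + 5 + 12)*(-58) = 20*(-58) = -1160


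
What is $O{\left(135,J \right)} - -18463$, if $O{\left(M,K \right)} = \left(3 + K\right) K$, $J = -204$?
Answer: $59467$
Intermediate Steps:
$O{\left(M,K \right)} = K \left(3 + K\right)$
$O{\left(135,J \right)} - -18463 = - 204 \left(3 - 204\right) - -18463 = \left(-204\right) \left(-201\right) + 18463 = 41004 + 18463 = 59467$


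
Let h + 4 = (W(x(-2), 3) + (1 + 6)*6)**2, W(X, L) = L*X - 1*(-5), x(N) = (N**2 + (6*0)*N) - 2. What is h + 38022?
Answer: 40827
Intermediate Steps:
x(N) = -2 + N**2 (x(N) = (N**2 + 0*N) - 2 = (N**2 + 0) - 2 = N**2 - 2 = -2 + N**2)
W(X, L) = 5 + L*X (W(X, L) = L*X + 5 = 5 + L*X)
h = 2805 (h = -4 + ((5 + 3*(-2 + (-2)**2)) + (1 + 6)*6)**2 = -4 + ((5 + 3*(-2 + 4)) + 7*6)**2 = -4 + ((5 + 3*2) + 42)**2 = -4 + ((5 + 6) + 42)**2 = -4 + (11 + 42)**2 = -4 + 53**2 = -4 + 2809 = 2805)
h + 38022 = 2805 + 38022 = 40827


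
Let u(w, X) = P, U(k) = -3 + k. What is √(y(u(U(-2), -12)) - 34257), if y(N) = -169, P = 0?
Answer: I*√34426 ≈ 185.54*I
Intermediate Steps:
u(w, X) = 0
√(y(u(U(-2), -12)) - 34257) = √(-169 - 34257) = √(-34426) = I*√34426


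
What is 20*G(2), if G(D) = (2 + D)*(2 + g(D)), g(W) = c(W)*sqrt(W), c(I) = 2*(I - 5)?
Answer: 160 - 480*sqrt(2) ≈ -518.82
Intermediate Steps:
c(I) = -10 + 2*I (c(I) = 2*(-5 + I) = -10 + 2*I)
g(W) = sqrt(W)*(-10 + 2*W) (g(W) = (-10 + 2*W)*sqrt(W) = sqrt(W)*(-10 + 2*W))
G(D) = (2 + D)*(2 + 2*sqrt(D)*(-5 + D))
20*G(2) = 20*(4 + 2*2 + 2*2**(3/2)*(-5 + 2) + 4*sqrt(2)*(-5 + 2)) = 20*(4 + 4 + 2*(2*sqrt(2))*(-3) + 4*sqrt(2)*(-3)) = 20*(4 + 4 - 12*sqrt(2) - 12*sqrt(2)) = 20*(8 - 24*sqrt(2)) = 160 - 480*sqrt(2)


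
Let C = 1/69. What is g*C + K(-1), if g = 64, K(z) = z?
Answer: -5/69 ≈ -0.072464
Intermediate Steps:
C = 1/69 ≈ 0.014493
g*C + K(-1) = 64*(1/69) - 1 = 64/69 - 1 = -5/69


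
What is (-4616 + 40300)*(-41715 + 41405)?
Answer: -11062040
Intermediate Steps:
(-4616 + 40300)*(-41715 + 41405) = 35684*(-310) = -11062040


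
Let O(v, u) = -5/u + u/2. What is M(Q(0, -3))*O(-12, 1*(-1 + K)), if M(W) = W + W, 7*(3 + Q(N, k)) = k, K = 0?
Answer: -216/7 ≈ -30.857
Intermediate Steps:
Q(N, k) = -3 + k/7
M(W) = 2*W
O(v, u) = u/2 - 5/u (O(v, u) = -5/u + u*(½) = -5/u + u/2 = u/2 - 5/u)
M(Q(0, -3))*O(-12, 1*(-1 + K)) = (2*(-3 + (⅐)*(-3)))*((1*(-1 + 0))/2 - 5/(-1 + 0)) = (2*(-3 - 3/7))*((1*(-1))/2 - 5/(1*(-1))) = (2*(-24/7))*((½)*(-1) - 5/(-1)) = -48*(-½ - 5*(-1))/7 = -48*(-½ + 5)/7 = -48/7*9/2 = -216/7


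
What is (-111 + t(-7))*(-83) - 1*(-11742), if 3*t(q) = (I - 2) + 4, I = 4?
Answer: 20789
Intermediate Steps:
t(q) = 2 (t(q) = ((4 - 2) + 4)/3 = (2 + 4)/3 = (1/3)*6 = 2)
(-111 + t(-7))*(-83) - 1*(-11742) = (-111 + 2)*(-83) - 1*(-11742) = -109*(-83) + 11742 = 9047 + 11742 = 20789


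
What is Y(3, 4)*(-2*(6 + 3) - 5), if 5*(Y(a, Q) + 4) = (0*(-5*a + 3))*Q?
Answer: 92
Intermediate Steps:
Y(a, Q) = -4 (Y(a, Q) = -4 + ((0*(-5*a + 3))*Q)/5 = -4 + ((0*(3 - 5*a))*Q)/5 = -4 + (0*Q)/5 = -4 + (1/5)*0 = -4 + 0 = -4)
Y(3, 4)*(-2*(6 + 3) - 5) = -4*(-2*(6 + 3) - 5) = -4*(-2*9 - 5) = -4*(-18 - 5) = -4*(-23) = 92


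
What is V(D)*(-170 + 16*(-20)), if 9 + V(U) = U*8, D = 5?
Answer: -15190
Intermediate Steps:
V(U) = -9 + 8*U (V(U) = -9 + U*8 = -9 + 8*U)
V(D)*(-170 + 16*(-20)) = (-9 + 8*5)*(-170 + 16*(-20)) = (-9 + 40)*(-170 - 320) = 31*(-490) = -15190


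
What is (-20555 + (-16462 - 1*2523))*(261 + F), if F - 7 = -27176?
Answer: 1063942320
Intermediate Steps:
F = -27169 (F = 7 - 27176 = -27169)
(-20555 + (-16462 - 1*2523))*(261 + F) = (-20555 + (-16462 - 1*2523))*(261 - 27169) = (-20555 + (-16462 - 2523))*(-26908) = (-20555 - 18985)*(-26908) = -39540*(-26908) = 1063942320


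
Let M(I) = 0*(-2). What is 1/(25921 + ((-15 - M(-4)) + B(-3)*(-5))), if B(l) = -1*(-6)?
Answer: 1/25876 ≈ 3.8646e-5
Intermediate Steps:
M(I) = 0
B(l) = 6
1/(25921 + ((-15 - M(-4)) + B(-3)*(-5))) = 1/(25921 + ((-15 - 1*0) + 6*(-5))) = 1/(25921 + ((-15 + 0) - 30)) = 1/(25921 + (-15 - 30)) = 1/(25921 - 45) = 1/25876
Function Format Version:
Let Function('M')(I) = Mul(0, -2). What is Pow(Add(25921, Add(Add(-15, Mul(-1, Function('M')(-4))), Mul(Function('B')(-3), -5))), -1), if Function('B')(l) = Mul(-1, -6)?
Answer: Rational(1, 25876) ≈ 3.8646e-5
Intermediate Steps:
Function('M')(I) = 0
Function('B')(l) = 6
Pow(Add(25921, Add(Add(-15, Mul(-1, Function('M')(-4))), Mul(Function('B')(-3), -5))), -1) = Pow(Add(25921, Add(Add(-15, Mul(-1, 0)), Mul(6, -5))), -1) = Pow(Add(25921, Add(Add(-15, 0), -30)), -1) = Pow(Add(25921, Add(-15, -30)), -1) = Pow(Add(25921, -45), -1) = Pow(25876, -1) = Rational(1, 25876)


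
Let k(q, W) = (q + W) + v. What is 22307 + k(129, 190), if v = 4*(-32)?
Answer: 22498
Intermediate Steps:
v = -128
k(q, W) = -128 + W + q (k(q, W) = (q + W) - 128 = (W + q) - 128 = -128 + W + q)
22307 + k(129, 190) = 22307 + (-128 + 190 + 129) = 22307 + 191 = 22498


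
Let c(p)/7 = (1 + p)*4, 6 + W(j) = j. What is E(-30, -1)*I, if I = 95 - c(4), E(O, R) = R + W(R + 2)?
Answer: 270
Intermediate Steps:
W(j) = -6 + j
c(p) = 28 + 28*p (c(p) = 7*((1 + p)*4) = 7*(4 + 4*p) = 28 + 28*p)
E(O, R) = -4 + 2*R (E(O, R) = R + (-6 + (R + 2)) = R + (-6 + (2 + R)) = R + (-4 + R) = -4 + 2*R)
I = -45 (I = 95 - (28 + 28*4) = 95 - (28 + 112) = 95 - 1*140 = 95 - 140 = -45)
E(-30, -1)*I = (-4 + 2*(-1))*(-45) = (-4 - 2)*(-45) = -6*(-45) = 270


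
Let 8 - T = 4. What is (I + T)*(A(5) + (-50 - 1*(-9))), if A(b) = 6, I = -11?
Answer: 245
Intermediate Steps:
T = 4 (T = 8 - 1*4 = 8 - 4 = 4)
(I + T)*(A(5) + (-50 - 1*(-9))) = (-11 + 4)*(6 + (-50 - 1*(-9))) = -7*(6 + (-50 + 9)) = -7*(6 - 41) = -7*(-35) = 245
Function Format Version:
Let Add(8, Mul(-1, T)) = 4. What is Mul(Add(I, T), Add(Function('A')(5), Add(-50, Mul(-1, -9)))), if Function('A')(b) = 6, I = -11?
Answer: 245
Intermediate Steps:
T = 4 (T = Add(8, Mul(-1, 4)) = Add(8, -4) = 4)
Mul(Add(I, T), Add(Function('A')(5), Add(-50, Mul(-1, -9)))) = Mul(Add(-11, 4), Add(6, Add(-50, Mul(-1, -9)))) = Mul(-7, Add(6, Add(-50, 9))) = Mul(-7, Add(6, -41)) = Mul(-7, -35) = 245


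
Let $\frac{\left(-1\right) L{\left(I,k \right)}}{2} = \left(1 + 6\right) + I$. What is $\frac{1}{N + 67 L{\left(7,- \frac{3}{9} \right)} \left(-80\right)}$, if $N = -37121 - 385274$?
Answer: $- \frac{1}{272315} \approx -3.6722 \cdot 10^{-6}$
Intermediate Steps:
$L{\left(I,k \right)} = -14 - 2 I$ ($L{\left(I,k \right)} = - 2 \left(\left(1 + 6\right) + I\right) = - 2 \left(7 + I\right) = -14 - 2 I$)
$N = -422395$
$\frac{1}{N + 67 L{\left(7,- \frac{3}{9} \right)} \left(-80\right)} = \frac{1}{-422395 + 67 \left(-14 - 14\right) \left(-80\right)} = \frac{1}{-422395 + 67 \left(-28\right) \left(-80\right)} = \frac{1}{-422395 - -150080} = \frac{1}{-422395 + 150080} = \frac{1}{-272315} = - \frac{1}{272315}$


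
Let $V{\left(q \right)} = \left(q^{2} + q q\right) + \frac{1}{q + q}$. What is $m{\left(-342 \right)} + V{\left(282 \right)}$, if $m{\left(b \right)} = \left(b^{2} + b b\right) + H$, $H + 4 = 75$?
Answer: $\frac{221678509}{564} \approx 3.9305 \cdot 10^{5}$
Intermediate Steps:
$H = 71$ ($H = -4 + 75 = 71$)
$V{\left(q \right)} = \frac{1}{2 q} + 2 q^{2}$ ($V{\left(q \right)} = \left(q^{2} + q^{2}\right) + \frac{1}{2 q} = 2 q^{2} + \frac{1}{2 q} = \frac{1}{2 q} + 2 q^{2}$)
$m{\left(b \right)} = 71 + 2 b^{2}$ ($m{\left(b \right)} = \left(b^{2} + b b\right) + 71 = \left(b^{2} + b^{2}\right) + 71 = 2 b^{2} + 71 = 71 + 2 b^{2}$)
$m{\left(-342 \right)} + V{\left(282 \right)} = \left(71 + 2 \left(-342\right)^{2}\right) + \frac{1 + 4 \cdot 282^{3}}{2 \cdot 282} = \left(71 + 2 \cdot 116964\right) + \frac{1}{2} \cdot \frac{1}{282} \left(1 + 4 \cdot 22425768\right) = \left(71 + 233928\right) + \frac{1}{2} \cdot \frac{1}{282} \left(1 + 89703072\right) = 233999 + \frac{1}{2} \cdot \frac{1}{282} \cdot 89703073 = 233999 + \frac{89703073}{564} = \frac{221678509}{564}$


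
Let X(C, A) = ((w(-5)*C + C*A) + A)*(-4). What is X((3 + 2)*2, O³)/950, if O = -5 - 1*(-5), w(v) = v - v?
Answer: 0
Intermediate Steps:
w(v) = 0
O = 0 (O = -5 + 5 = 0)
X(C, A) = -4*A - 4*A*C (X(C, A) = ((0*C + C*A) + A)*(-4) = ((0 + A*C) + A)*(-4) = (A*C + A)*(-4) = (A + A*C)*(-4) = -4*A - 4*A*C)
X((3 + 2)*2, O³)/950 = (4*0³*(-1 - (3 + 2)*2))/950 = (4*0*(-1 - 5*2))*(1/950) = (4*0*(-1 - 1*10))*(1/950) = (4*0*(-1 - 10))*(1/950) = (4*0*(-11))*(1/950) = 0*(1/950) = 0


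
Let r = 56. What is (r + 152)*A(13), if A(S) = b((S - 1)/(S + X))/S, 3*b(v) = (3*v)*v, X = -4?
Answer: 256/9 ≈ 28.444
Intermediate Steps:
b(v) = v² (b(v) = ((3*v)*v)/3 = (3*v²)/3 = v²)
A(S) = (-1 + S)²/(S*(-4 + S)²) (A(S) = ((S - 1)/(S - 4))²/S = ((-1 + S)/(-4 + S))²/S = ((-1 + S)²/(-4 + S)²)/S = (-1 + S)²/(S*(-4 + S)²))
(r + 152)*A(13) = (56 + 152)*((-1 + 13)²/(13*(-4 + 13)²)) = 208*((1/13)*12²/9²) = 208*((1/13)*144*(1/81)) = 208*(16/117) = 256/9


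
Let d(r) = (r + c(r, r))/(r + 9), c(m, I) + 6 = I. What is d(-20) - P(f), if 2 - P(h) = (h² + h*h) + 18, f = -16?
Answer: 5854/11 ≈ 532.18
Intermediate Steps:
c(m, I) = -6 + I
d(r) = (-6 + 2*r)/(9 + r) (d(r) = (r + (-6 + r))/(r + 9) = (-6 + 2*r)/(9 + r))
P(h) = -16 - 2*h² (P(h) = 2 - ((h² + h*h) + 18) = 2 - ((h² + h²) + 18) = 2 - (2*h² + 18) = 2 - (18 + 2*h²) = 2 + (-18 - 2*h²) = -16 - 2*h²)
d(-20) - P(f) = 2*(-3 - 20)/(9 - 20) - (-16 - 2*(-16)²) = 2*(-23)/(-11) - (-16 - 2*256) = 2*(-1/11)*(-23) - (-16 - 512) = 46/11 - 1*(-528) = 46/11 + 528 = 5854/11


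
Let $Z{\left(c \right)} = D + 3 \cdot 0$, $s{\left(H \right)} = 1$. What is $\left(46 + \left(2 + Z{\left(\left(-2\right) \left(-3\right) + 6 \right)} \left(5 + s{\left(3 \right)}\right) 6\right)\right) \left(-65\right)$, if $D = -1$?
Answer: $-780$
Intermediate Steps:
$Z{\left(c \right)} = -1$ ($Z{\left(c \right)} = -1 + 3 \cdot 0 = -1 + 0 = -1$)
$\left(46 + \left(2 + Z{\left(\left(-2\right) \left(-3\right) + 6 \right)} \left(5 + s{\left(3 \right)}\right) 6\right)\right) \left(-65\right) = \left(46 + \left(2 - \left(5 + 1\right) 6\right)\right) \left(-65\right) = \left(46 + \left(2 - 6 \cdot 6\right)\right) \left(-65\right) = \left(46 + \left(2 - 36\right)\right) \left(-65\right) = \left(46 - 34\right) \left(-65\right) = 12 \left(-65\right) = -780$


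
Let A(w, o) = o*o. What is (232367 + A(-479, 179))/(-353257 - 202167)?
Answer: -33051/69428 ≈ -0.47605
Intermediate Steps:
A(w, o) = o**2
(232367 + A(-479, 179))/(-353257 - 202167) = (232367 + 179**2)/(-353257 - 202167) = (232367 + 32041)/(-555424) = 264408*(-1/555424) = -33051/69428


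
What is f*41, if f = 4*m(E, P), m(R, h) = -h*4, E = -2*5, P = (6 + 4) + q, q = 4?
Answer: -9184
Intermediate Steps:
P = 14 (P = (6 + 4) + 4 = 10 + 4 = 14)
E = -10
m(R, h) = -4*h
f = -224 (f = 4*(-4*14) = 4*(-56) = -224)
f*41 = -224*41 = -9184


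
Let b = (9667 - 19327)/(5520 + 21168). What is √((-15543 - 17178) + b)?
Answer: I*√10115350951/556 ≈ 180.89*I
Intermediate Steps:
b = -805/2224 (b = -9660/26688 = -9660*1/26688 = -805/2224 ≈ -0.36196)
√((-15543 - 17178) + b) = √((-15543 - 17178) - 805/2224) = √(-32721 - 805/2224) = √(-72772309/2224) = I*√10115350951/556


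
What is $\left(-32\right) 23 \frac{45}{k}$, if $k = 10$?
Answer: $-3312$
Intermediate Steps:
$\left(-32\right) 23 \frac{45}{k} = \left(-32\right) 23 \cdot \frac{45}{10} = - 736 \cdot 45 \cdot \frac{1}{10} = \left(-736\right) \frac{9}{2} = -3312$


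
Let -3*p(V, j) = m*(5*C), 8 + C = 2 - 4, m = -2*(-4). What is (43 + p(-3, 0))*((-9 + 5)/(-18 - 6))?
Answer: 529/18 ≈ 29.389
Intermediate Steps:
m = 8
C = -10 (C = -8 + (2 - 4) = -8 - 2 = -10)
p(V, j) = 400/3 (p(V, j) = -8*5*(-10)/3 = -8*(-50)/3 = -⅓*(-400) = 400/3)
(43 + p(-3, 0))*((-9 + 5)/(-18 - 6)) = (43 + 400/3)*((-9 + 5)/(-18 - 6)) = 529*(-4/(-24))/3 = 529*(-4*(-1/24))/3 = (529/3)*(⅙) = 529/18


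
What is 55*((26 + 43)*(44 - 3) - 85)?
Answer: 150920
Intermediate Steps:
55*((26 + 43)*(44 - 3) - 85) = 55*(69*41 - 85) = 55*(2829 - 85) = 55*2744 = 150920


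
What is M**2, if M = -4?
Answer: 16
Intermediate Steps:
M**2 = (-4)**2 = 16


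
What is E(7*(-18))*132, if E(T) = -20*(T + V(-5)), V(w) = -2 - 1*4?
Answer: 348480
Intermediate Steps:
V(w) = -6 (V(w) = -2 - 4 = -6)
E(T) = 120 - 20*T (E(T) = -20*(T - 6) = -20*(-6 + T) = 120 - 20*T)
E(7*(-18))*132 = (120 - 140*(-18))*132 = (120 - 20*(-126))*132 = (120 + 2520)*132 = 2640*132 = 348480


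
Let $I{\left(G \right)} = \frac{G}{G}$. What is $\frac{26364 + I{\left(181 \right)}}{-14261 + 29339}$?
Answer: $\frac{26365}{15078} \approx 1.7486$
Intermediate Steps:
$I{\left(G \right)} = 1$
$\frac{26364 + I{\left(181 \right)}}{-14261 + 29339} = \frac{26364 + 1}{-14261 + 29339} = \frac{26365}{15078}$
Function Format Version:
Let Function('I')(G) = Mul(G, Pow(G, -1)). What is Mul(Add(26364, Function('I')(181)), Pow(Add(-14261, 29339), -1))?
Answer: Rational(26365, 15078) ≈ 1.7486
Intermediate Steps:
Function('I')(G) = 1
Mul(Add(26364, Function('I')(181)), Pow(Add(-14261, 29339), -1)) = Mul(Add(26364, 1), Pow(Add(-14261, 29339), -1)) = Mul(26365, Pow(15078, -1)) = Mul(26365, Rational(1, 15078)) = Rational(26365, 15078)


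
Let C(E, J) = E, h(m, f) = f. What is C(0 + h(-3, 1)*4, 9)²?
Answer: 16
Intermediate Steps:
C(0 + h(-3, 1)*4, 9)² = (0 + 1*4)² = (0 + 4)² = 4² = 16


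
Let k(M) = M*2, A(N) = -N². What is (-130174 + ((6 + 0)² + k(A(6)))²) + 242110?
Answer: 113232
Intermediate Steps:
k(M) = 2*M
(-130174 + ((6 + 0)² + k(A(6)))²) + 242110 = (-130174 + ((6 + 0)² + 2*(-1*6²))²) + 242110 = (-130174 + (6² + 2*(-1*36))²) + 242110 = (-130174 + (36 + 2*(-36))²) + 242110 = (-130174 + (36 - 72)²) + 242110 = (-130174 + (-36)²) + 242110 = (-130174 + 1296) + 242110 = -128878 + 242110 = 113232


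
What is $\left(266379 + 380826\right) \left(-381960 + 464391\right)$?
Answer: $53349755355$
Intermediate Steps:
$\left(266379 + 380826\right) \left(-381960 + 464391\right) = 647205 \cdot 82431 = 53349755355$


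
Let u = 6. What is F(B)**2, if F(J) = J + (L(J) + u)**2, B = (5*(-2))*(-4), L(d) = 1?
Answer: 7921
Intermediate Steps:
B = 40 (B = -10*(-4) = 40)
F(J) = 49 + J (F(J) = J + (1 + 6)**2 = J + 7**2 = J + 49 = 49 + J)
F(B)**2 = (49 + 40)**2 = 89**2 = 7921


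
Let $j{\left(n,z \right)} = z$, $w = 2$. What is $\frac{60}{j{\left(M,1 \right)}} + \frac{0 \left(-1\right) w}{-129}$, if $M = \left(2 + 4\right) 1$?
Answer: $60$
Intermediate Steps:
$M = 6$ ($M = 6 \cdot 1 = 6$)
$\frac{60}{j{\left(M,1 \right)}} + \frac{0 \left(-1\right) w}{-129} = \frac{60}{1} + \frac{0 \left(-1\right) 2}{-129} = 60 \cdot 1 + 0 \cdot 2 \left(- \frac{1}{129}\right) = 60 + 0 \left(- \frac{1}{129}\right) = 60 + 0 = 60$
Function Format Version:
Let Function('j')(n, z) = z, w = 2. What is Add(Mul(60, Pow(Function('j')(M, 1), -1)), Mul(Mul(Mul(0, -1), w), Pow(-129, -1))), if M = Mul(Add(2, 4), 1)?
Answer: 60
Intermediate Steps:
M = 6 (M = Mul(6, 1) = 6)
Add(Mul(60, Pow(Function('j')(M, 1), -1)), Mul(Mul(Mul(0, -1), w), Pow(-129, -1))) = Add(Mul(60, Pow(1, -1)), Mul(Mul(Mul(0, -1), 2), Pow(-129, -1))) = Add(Mul(60, 1), Mul(Mul(0, 2), Rational(-1, 129))) = Add(60, Mul(0, Rational(-1, 129))) = Add(60, 0) = 60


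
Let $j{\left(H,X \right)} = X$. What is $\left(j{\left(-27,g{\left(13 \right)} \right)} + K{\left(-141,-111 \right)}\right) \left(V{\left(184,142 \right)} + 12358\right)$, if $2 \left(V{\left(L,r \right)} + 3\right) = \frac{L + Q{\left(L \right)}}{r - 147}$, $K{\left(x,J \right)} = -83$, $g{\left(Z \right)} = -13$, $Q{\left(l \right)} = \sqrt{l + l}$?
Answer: $- \frac{5921568}{5} + \frac{192 \sqrt{23}}{5} \approx -1.1841 \cdot 10^{6}$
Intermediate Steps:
$Q{\left(l \right)} = \sqrt{2} \sqrt{l}$ ($Q{\left(l \right)} = \sqrt{2 l} = \sqrt{2} \sqrt{l}$)
$V{\left(L,r \right)} = -3 + \frac{L + \sqrt{2} \sqrt{L}}{2 \left(-147 + r\right)}$ ($V{\left(L,r \right)} = -3 + \frac{\left(L + \sqrt{2} \sqrt{L}\right) \frac{1}{r - 147}}{2} = -3 + \frac{\left(L + \sqrt{2} \sqrt{L}\right) \frac{1}{-147 + r}}{2} = -3 + \frac{\frac{1}{-147 + r} \left(L + \sqrt{2} \sqrt{L}\right)}{2} = -3 + \frac{L + \sqrt{2} \sqrt{L}}{2 \left(-147 + r\right)}$)
$\left(j{\left(-27,g{\left(13 \right)} \right)} + K{\left(-141,-111 \right)}\right) \left(V{\left(184,142 \right)} + 12358\right) = \left(-13 - 83\right) \left(\frac{882 + 184 - 852 + \sqrt{2} \sqrt{184}}{2 \left(-147 + 142\right)} + 12358\right) = - 96 \left(\frac{882 + 184 - 852 + \sqrt{2} \cdot 2 \sqrt{46}}{2 \left(-5\right)} + 12358\right) = - 96 \left(\frac{1}{2} \left(- \frac{1}{5}\right) \left(882 + 184 - 852 + 4 \sqrt{23}\right) + 12358\right) = - 96 \left(\frac{1}{2} \left(- \frac{1}{5}\right) \left(214 + 4 \sqrt{23}\right) + 12358\right) = - 96 \left(\left(- \frac{107}{5} - \frac{2 \sqrt{23}}{5}\right) + 12358\right) = - 96 \left(\frac{61683}{5} - \frac{2 \sqrt{23}}{5}\right) = - \frac{5921568}{5} + \frac{192 \sqrt{23}}{5}$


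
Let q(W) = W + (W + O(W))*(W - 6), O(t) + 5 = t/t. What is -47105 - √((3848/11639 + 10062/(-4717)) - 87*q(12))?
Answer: -47105 - I*√15739231839629390306/54901163 ≈ -47105.0 - 72.262*I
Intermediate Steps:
O(t) = -4 (O(t) = -5 + t/t = -5 + 1 = -4)
q(W) = W + (-6 + W)*(-4 + W) (q(W) = W + (W - 4)*(W - 6) = W + (-4 + W)*(-6 + W) = W + (-6 + W)*(-4 + W))
-47105 - √((3848/11639 + 10062/(-4717)) - 87*q(12)) = -47105 - √((3848/11639 + 10062/(-4717)) - 87*(24 + 12² - 9*12)) = -47105 - √((3848*(1/11639) + 10062*(-1/4717)) - 87*(24 + 144 - 108)) = -47105 - √((3848/11639 - 10062/4717) - 87*60) = -47105 - √(-98960602/54901163 - 5220) = -47105 - √(-286683031462/54901163) = -47105 - I*√15739231839629390306/54901163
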